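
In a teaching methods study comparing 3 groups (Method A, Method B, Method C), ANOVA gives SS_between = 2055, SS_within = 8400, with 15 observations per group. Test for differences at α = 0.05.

df_between = 2, df_within = 42. F = MS_between/MS_within = 1027.5/200.0 = 5.138. F_crit ≈ 3.22. Reject H₀. At least one mean differs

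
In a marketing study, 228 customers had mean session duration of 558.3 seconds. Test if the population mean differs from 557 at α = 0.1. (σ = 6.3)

z = (x̄ - μ₀)/(σ/√n) = (558.3 - 557)/(6.3/√228) = 3.116. Critical value: ±1.645. Since |3.116| > 1.645, Reject H₀.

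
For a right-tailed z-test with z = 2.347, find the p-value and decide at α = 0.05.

p = P(Z > 2.347) = 1 - Φ(2.347) ≈ 0.0095. Since p < 0.05, reject H₀ (significant) at α = 0.05.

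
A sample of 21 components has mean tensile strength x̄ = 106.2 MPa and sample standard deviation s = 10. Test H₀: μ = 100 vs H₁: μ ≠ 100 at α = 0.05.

t = (x̄ - μ₀)/(s/√n) = (106.2 - 100)/(10/√21) = 2.841. df = 20, critical t = ±2.086. Reject H₀.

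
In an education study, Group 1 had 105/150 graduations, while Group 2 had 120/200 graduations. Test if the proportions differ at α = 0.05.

p̂₁ = 0.7, p̂₂ = 0.6, pooled p̂ = 0.643. z = 1.932. Critical: ±1.96. Fail to reject H₀.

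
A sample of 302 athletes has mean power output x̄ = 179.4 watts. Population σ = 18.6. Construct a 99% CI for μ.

CI = x̄ ± z*(σ/√n) = 179.4 ± 2.576(18.6/√302) = 179.4 ± 2.76 = (176.64, 182.16)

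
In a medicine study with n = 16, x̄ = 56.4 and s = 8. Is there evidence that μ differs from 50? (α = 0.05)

t = (x̄ - μ₀)/(s/√n) = (56.4 - 50)/(8/√16) = 3.2. df = 15, critical t = ±2.131. Reject H₀.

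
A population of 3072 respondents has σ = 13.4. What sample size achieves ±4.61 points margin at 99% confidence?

Without FPC: n₀ = (2.576×13.4/4.61)² = 56.066. With FPC: n = n₀N/(n₀+N-1) = 55.1 → n = 56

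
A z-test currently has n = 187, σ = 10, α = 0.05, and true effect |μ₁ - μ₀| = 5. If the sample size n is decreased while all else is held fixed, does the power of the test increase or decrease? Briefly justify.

Power decreases: a smaller n inflates the standard error σ/√n, pulling the sampling distribution under H₁ back toward the critical value.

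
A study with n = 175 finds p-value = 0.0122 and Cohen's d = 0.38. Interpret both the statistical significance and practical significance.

Statistically significant (p = 0.0122 < 0.05). Cohen's d = 0.38 indicates a small effect size. Both statistical and practical significance should be considered.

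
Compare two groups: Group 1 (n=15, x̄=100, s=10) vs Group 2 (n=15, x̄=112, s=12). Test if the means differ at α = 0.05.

Pooled sp = 11.05. t = -2.975, df = 28. Critical t = ±2.048. Reject H₀.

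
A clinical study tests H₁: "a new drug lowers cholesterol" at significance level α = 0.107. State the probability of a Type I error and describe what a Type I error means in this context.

P(Type I error) = α = 0.107. A Type I error is rejecting H₀ when H₀ is actually true (false positive) — here, concluding that a new drug lowers cholesterol when in fact this is not the case. Consequence: approving an ineffective drug — patients take a useless medication and may skip effective alternatives.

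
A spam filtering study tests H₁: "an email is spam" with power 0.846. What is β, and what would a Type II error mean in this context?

β = 1 - power = 1 - 0.846 = 0.154. A Type II error is failing to reject H₀ when H₀ is false (false negative) — here, failing to conclude that an email is spam when in fact it is true. Consequence: a spam email lands in the inbox.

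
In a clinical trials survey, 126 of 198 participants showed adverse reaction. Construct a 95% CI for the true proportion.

p̂ = 0.636. CI = p̂ ± z*√(p̂(1-p̂)/n) = (0.569, 0.703)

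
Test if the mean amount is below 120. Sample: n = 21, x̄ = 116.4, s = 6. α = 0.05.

t = (116.4 - 120)/(6/√21) = -2.75, df = 20. Critical t = -1.725. Reject H₀.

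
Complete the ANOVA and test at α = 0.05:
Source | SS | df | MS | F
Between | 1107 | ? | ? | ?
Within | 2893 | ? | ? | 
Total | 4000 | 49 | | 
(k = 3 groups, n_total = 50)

df_between = 2, df_within = 47. MS_between = 553.5, MS_within = 61.55. F = 8.992, F_crit ≈ 3.195. Reject H₀.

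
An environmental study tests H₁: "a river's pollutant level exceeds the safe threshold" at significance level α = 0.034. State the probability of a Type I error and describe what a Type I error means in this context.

P(Type I error) = α = 0.034. A Type I error is rejecting H₀ when H₀ is actually true (false positive) — here, concluding that a river's pollutant level exceeds the safe threshold when in fact this is not the case. Consequence: shutting down a compliant factory unnecessarily.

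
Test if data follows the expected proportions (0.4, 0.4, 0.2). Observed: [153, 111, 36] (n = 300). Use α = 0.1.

Expected: [120.0, 120.0, 60.0]. χ² = 19.35. df = 2, critical = 4.605. Reject H₀.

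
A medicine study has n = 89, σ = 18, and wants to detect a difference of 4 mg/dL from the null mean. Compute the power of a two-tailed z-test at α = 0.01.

SE = σ/√n = 18/√89 = 1.908. Non-centrality λ = d/SE = 4/1.908 = 2.096. Power ≈ Φ(λ - z_{α/2}) = Φ(2.096 - 2.576) = Φ(-0.48) = 0.316.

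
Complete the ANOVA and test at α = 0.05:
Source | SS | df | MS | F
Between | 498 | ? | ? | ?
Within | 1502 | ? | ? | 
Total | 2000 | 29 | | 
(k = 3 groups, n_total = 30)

df_between = 2, df_within = 27. MS_between = 249.0, MS_within = 55.63. F = 4.476, F_crit ≈ 3.354. Reject H₀.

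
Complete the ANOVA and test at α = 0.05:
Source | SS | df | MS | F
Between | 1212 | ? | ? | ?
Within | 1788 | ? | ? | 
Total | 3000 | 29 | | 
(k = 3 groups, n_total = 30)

df_between = 2, df_within = 27. MS_between = 606.0, MS_within = 66.22. F = 9.151, F_crit ≈ 3.354. Reject H₀.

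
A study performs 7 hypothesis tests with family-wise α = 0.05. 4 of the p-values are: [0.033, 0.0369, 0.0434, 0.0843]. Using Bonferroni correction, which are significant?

Bonferroni α = 0.05/7 = 0.00714. None of the given p-values are significant.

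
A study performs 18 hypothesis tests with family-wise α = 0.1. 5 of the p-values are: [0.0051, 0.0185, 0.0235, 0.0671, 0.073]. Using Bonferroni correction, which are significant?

Bonferroni α = 0.1/18 = 0.00556. Significant p-values: [0.0051]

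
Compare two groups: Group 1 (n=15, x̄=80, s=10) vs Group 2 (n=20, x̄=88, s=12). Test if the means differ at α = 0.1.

Pooled sp = 11.2. t = -2.092, df = 33. Critical t = ±1.692. Reject H₀.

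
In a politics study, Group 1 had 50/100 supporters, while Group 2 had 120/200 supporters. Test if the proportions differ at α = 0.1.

p̂₁ = 0.5, p̂₂ = 0.6, pooled p̂ = 0.567. z = -1.648. Critical: ±1.645. Reject H₀.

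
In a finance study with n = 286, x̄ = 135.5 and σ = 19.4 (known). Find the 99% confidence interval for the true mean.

CI = x̄ ± z*(σ/√n) = 135.5 ± 2.576(19.4/√286) = 135.5 ± 2.96 = (132.54, 138.46)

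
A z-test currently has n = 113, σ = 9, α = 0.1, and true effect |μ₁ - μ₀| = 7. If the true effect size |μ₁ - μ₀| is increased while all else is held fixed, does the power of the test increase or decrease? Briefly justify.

Power increases: a larger true effect increases the non-centrality λ = |μ₁ - μ₀|/(σ/√n).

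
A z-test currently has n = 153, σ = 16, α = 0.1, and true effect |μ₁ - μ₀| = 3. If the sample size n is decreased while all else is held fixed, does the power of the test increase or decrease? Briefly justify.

Power decreases: a smaller n inflates the standard error σ/√n, pulling the sampling distribution under H₁ back toward the critical value.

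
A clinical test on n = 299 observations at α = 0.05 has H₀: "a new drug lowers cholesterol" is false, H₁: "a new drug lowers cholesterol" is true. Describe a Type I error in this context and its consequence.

Type I error: rejecting H₀ when it is true — concluding that a new drug lowers cholesterol when in fact it is not. Consequence: approving an ineffective drug — patients take a useless medication and may skip effective alternatives.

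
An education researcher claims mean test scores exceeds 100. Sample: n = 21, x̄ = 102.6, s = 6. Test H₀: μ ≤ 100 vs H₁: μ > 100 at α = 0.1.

t = (102.6 - 100)/(6/√21) = 1.986, df = 20. Critical t = 1.325. Reject H₀.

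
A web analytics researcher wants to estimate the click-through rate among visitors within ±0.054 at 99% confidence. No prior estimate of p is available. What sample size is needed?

Conservative approach: use p = 0.5 (maximizes p(1-p) = 0.25). n = z²(0.25)/E² = 2.576²×0.25/0.054² = 568.9 → n = 569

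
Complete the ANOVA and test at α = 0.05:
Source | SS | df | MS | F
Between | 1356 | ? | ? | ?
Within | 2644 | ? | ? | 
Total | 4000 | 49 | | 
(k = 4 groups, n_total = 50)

df_between = 3, df_within = 46. MS_between = 452.0, MS_within = 57.48. F = 7.864, F_crit ≈ 2.807. Reject H₀.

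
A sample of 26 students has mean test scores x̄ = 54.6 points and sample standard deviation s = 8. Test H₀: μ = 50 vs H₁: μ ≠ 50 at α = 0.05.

t = (x̄ - μ₀)/(s/√n) = (54.6 - 50)/(8/√26) = 2.932. df = 25, critical t = ±2.06. Reject H₀.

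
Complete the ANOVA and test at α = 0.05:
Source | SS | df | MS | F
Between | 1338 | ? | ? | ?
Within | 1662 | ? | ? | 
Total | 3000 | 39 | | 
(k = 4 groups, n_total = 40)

df_between = 3, df_within = 36. MS_between = 446.0, MS_within = 46.17. F = 9.661, F_crit ≈ 2.866. Reject H₀.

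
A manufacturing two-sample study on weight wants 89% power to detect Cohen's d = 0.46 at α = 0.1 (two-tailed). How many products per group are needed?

z_{α/2} = 1.645, z_β = Φ⁻¹(0.89) = 1.227. For small effect (d = 0.46): n per group = 2(z_{α/2} + z_β)²/d² = 2(1.645 + 1.227)²/0.46² = 78.0 → 78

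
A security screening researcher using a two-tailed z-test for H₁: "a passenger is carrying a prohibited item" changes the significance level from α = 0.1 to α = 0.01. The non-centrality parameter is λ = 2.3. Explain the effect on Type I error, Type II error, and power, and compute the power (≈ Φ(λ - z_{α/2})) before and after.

Decreasing α from 0.1 to 0.01:
• Type I error rate decreases (α is the Type I rate by definition).
• Critical value moves from z_{α/2} = 1.645 to 2.576, so power = Φ(λ - z_{α/2}) goes from Φ(2.3 - 1.645) = 0.744 to Φ(2.3 - 2.576) = 0.391.
• Type II error rate β = 1 - power therefore increases (0.256 → 0.609).
Appropriate when false positives are costly — here, detaining an innocent passenger — delay and inconvenience.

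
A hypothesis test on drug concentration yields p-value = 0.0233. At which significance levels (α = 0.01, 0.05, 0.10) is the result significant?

p = 0.0233. Significant at: α = 0.05, 0.1.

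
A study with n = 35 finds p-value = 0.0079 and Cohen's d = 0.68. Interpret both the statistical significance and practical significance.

Statistically significant (p = 0.0079 < 0.05). Cohen's d = 0.68 indicates a medium effect size. Both statistical and practical significance should be considered.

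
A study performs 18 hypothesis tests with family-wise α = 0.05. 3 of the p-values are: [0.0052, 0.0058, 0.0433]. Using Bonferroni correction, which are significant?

Bonferroni α = 0.05/18 = 0.00278. None of the given p-values are significant.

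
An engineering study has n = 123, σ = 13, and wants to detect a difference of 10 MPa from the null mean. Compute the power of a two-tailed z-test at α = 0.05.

SE = σ/√n = 13/√123 = 1.172. Non-centrality λ = d/SE = 10/1.172 = 8.531. Power ≈ Φ(λ - z_{α/2}) = Φ(8.531 - 1.96) = Φ(6.571) = 1.0.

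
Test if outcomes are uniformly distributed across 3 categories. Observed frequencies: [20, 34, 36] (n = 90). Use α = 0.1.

Expected = 30 each. χ² = Σ(O-E)²/E = 5.067. df = 2, critical value = 4.605. Reject H₀.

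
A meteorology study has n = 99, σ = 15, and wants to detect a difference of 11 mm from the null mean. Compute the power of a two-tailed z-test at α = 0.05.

SE = σ/√n = 15/√99 = 1.508. Non-centrality λ = d/SE = 11/1.508 = 7.297. Power ≈ Φ(λ - z_{α/2}) = Φ(7.297 - 1.96) = Φ(5.337) = 1.0.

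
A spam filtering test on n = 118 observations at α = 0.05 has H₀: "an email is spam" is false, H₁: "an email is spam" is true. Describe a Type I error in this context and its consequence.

Type I error: rejecting H₀ when it is true — concluding that an email is spam when in fact it is not. Consequence: a legitimate email is sent to the spam folder and the user misses it.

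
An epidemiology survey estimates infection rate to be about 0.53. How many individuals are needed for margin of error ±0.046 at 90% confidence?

n = z²p(1-p)/E² = 1.645²×0.53×0.47/0.046² = 318.6 → n = 319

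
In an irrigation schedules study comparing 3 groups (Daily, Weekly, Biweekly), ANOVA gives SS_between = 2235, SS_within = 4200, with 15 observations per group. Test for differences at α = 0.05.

df_between = 2, df_within = 42. F = MS_between/MS_within = 1117.5/100.0 = 11.175. F_crit ≈ 3.22. Reject H₀. At least one mean differs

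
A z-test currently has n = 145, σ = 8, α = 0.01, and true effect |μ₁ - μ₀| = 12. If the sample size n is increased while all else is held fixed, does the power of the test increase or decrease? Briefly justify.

Power increases: a larger n shrinks the standard error σ/√n, moving the sampling distribution under H₁ further from the critical value.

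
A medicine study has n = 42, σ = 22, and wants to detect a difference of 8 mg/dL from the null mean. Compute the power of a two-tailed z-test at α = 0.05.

SE = σ/√n = 22/√42 = 3.395. Non-centrality λ = d/SE = 8/3.395 = 2.357. Power ≈ Φ(λ - z_{α/2}) = Φ(2.357 - 1.96) = Φ(0.397) = 0.654.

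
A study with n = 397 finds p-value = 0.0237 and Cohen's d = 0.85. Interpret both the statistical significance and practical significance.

Statistically significant (p = 0.0237 < 0.05). Cohen's d = 0.85 indicates a large effect size. Both statistical and practical significance should be considered.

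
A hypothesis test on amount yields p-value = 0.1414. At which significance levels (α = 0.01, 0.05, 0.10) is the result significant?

p = 0.1414. Not significant at any of the given levels.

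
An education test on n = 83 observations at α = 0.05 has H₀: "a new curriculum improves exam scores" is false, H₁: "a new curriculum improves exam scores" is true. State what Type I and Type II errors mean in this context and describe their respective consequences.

Type I (false positive): concluding that a new curriculum improves exam scores when it is not — adopting a curriculum that gives no real benefit — disruption for nothing. Type II (false negative): failing to conclude that a new curriculum improves exam scores when it is — keeping the old curriculum when the new one would have helped students. Which is costlier depends on domain priorities and is a judgement call rather than a statistical fact.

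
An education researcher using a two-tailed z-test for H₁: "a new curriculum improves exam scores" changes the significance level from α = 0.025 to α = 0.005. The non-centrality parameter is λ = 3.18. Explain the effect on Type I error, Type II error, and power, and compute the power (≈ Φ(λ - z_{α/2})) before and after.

Decreasing α from 0.025 to 0.005:
• Type I error rate decreases (α is the Type I rate by definition).
• Critical value moves from z_{α/2} = 2.241 to 2.807, so power = Φ(λ - z_{α/2}) goes from Φ(3.18 - 2.241) = 0.826 to Φ(3.18 - 2.807) = 0.645.
• Type II error rate β = 1 - power therefore increases (0.174 → 0.355).
Appropriate when false positives are costly — here, adopting a curriculum that gives no real benefit — disruption for nothing.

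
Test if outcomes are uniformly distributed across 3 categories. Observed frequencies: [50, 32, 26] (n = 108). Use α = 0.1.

Expected = 36 each. χ² = Σ(O-E)²/E = 8.667. df = 2, critical value = 4.605. Reject H₀.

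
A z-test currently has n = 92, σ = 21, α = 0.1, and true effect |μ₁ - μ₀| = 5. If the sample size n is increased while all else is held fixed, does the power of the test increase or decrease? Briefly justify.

Power increases: a larger n shrinks the standard error σ/√n, moving the sampling distribution under H₁ further from the critical value.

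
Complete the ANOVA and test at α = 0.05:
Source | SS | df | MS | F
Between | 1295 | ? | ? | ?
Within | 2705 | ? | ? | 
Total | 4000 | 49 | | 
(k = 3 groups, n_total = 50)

df_between = 2, df_within = 47. MS_between = 647.5, MS_within = 57.55. F = 11.25, F_crit ≈ 3.195. Reject H₀.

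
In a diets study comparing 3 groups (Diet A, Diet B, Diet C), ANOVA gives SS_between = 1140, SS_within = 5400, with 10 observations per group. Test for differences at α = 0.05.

df_between = 2, df_within = 27. F = MS_between/MS_within = 570.0/200.0 = 2.85. F_crit ≈ 3.354. Fail to reject H₀.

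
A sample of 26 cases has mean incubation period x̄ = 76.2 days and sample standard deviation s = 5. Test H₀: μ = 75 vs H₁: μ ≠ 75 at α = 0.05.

t = (x̄ - μ₀)/(s/√n) = (76.2 - 75)/(5/√26) = 1.224. df = 25, critical t = ±2.06. Fail to reject H₀.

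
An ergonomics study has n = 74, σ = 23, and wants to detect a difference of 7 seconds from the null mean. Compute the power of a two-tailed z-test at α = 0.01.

SE = σ/√n = 23/√74 = 2.674. Non-centrality λ = d/SE = 7/2.674 = 2.618. Power ≈ Φ(λ - z_{α/2}) = Φ(2.618 - 2.576) = Φ(0.042) = 0.517.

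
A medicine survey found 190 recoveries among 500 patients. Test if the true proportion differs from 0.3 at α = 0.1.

p̂ = 0.38, p₀ = 0.3. z = (p̂ - p₀)/√(p₀(1-p₀)/n) = 3.904. Critical: ±1.645. Reject H₀.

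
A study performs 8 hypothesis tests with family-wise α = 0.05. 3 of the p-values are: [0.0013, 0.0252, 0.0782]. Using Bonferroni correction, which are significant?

Bonferroni α = 0.05/8 = 0.00625. Significant p-values: [0.0013]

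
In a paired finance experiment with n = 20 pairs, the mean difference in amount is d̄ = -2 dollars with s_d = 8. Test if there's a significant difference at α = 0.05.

t = d̄/(s_d/√n) = -2/(8/√20) = -1.118. df = 19, critical t = ±2.093. Fail to reject H₀.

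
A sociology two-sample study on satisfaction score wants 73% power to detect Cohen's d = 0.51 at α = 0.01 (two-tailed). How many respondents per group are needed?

z_{α/2} = 2.576, z_β = Φ⁻¹(0.73) = 0.613. For medium effect (d = 0.51): n per group = 2(z_{α/2} + z_β)²/d² = 2(2.576 + 0.613)²/0.51² = 78.2 → 79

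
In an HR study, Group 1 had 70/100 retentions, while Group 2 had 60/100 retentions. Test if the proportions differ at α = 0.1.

p̂₁ = 0.7, p̂₂ = 0.6, pooled p̂ = 0.65. z = 1.482. Critical: ±1.645. Fail to reject H₀.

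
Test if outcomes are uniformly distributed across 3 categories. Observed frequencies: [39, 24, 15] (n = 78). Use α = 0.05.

Expected = 26 each. χ² = Σ(O-E)²/E = 11.308. df = 2, critical value = 5.991. Reject H₀.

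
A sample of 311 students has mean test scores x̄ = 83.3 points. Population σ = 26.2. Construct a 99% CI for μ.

CI = x̄ ± z*(σ/√n) = 83.3 ± 2.576(26.2/√311) = 83.3 ± 3.83 = (79.47, 87.13)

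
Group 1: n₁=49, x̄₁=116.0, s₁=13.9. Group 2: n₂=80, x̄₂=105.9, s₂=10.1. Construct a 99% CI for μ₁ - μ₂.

Difference = 10.1. SE = √(13.9²/49 + 10.1²/80) = 2.284. CI = (4.22, 15.98)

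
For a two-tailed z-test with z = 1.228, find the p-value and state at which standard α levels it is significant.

p = 2·P(Z > |1.228|) = 2·(1 - Φ(1.228)) ≈ 0.2194. Not significant at any standard level.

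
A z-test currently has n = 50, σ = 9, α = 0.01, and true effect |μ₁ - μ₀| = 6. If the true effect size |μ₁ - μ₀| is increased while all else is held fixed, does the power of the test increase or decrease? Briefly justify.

Power increases: a larger true effect increases the non-centrality λ = |μ₁ - μ₀|/(σ/√n).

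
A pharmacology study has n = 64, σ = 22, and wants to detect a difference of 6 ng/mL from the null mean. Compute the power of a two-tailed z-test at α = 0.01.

SE = σ/√n = 22/√64 = 2.75. Non-centrality λ = d/SE = 6/2.75 = 2.182. Power ≈ Φ(λ - z_{α/2}) = Φ(2.182 - 2.576) = Φ(-0.394) = 0.347.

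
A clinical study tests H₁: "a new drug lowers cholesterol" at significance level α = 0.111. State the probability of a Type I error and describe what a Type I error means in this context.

P(Type I error) = α = 0.111. A Type I error is rejecting H₀ when H₀ is actually true (false positive) — here, concluding that a new drug lowers cholesterol when in fact this is not the case. Consequence: approving an ineffective drug — patients take a useless medication and may skip effective alternatives.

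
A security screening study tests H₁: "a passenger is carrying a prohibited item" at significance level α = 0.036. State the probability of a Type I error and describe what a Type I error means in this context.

P(Type I error) = α = 0.036. A Type I error is rejecting H₀ when H₀ is actually true (false positive) — here, concluding that a passenger is carrying a prohibited item when in fact this is not the case. Consequence: detaining an innocent passenger — delay and inconvenience.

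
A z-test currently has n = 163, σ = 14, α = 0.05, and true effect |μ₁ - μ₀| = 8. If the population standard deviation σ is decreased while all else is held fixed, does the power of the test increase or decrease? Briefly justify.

Power increases: a smaller σ shrinks the standard error σ/√n, moving the sampling distribution under H₁ further from the critical value.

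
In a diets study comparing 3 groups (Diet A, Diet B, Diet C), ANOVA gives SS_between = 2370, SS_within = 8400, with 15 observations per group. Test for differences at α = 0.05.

df_between = 2, df_within = 42. F = MS_between/MS_within = 1185.0/200.0 = 5.925. F_crit ≈ 3.22. Reject H₀. At least one mean differs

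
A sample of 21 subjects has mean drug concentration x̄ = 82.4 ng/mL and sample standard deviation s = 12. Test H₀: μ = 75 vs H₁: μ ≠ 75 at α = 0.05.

t = (x̄ - μ₀)/(s/√n) = (82.4 - 75)/(12/√21) = 2.826. df = 20, critical t = ±2.086. Reject H₀.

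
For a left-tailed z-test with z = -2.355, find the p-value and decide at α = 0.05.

p = P(Z < -2.355) = Φ(-2.355) ≈ 0.0093. Since p < 0.05, reject H₀ (significant) at α = 0.05.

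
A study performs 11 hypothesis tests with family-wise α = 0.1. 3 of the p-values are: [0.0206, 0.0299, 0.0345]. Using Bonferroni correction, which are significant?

Bonferroni α = 0.1/11 = 0.00909. None of the given p-values are significant.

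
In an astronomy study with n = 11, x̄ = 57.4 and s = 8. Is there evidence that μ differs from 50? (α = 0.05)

t = (x̄ - μ₀)/(s/√n) = (57.4 - 50)/(8/√11) = 3.068. df = 10, critical t = ±2.228. Reject H₀.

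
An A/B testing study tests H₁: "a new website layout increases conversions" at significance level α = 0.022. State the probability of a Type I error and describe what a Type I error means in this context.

P(Type I error) = α = 0.022. A Type I error is rejecting H₀ when H₀ is actually true (false positive) — here, concluding that a new website layout increases conversions when in fact this is not the case. Consequence: rolling out a layout that doesn't actually help — wasted engineering effort.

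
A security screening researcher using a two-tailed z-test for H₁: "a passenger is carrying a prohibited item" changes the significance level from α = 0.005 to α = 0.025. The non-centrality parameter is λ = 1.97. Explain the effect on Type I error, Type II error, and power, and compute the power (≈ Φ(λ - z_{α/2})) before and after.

Increasing α from 0.005 to 0.025:
• Type I error rate increases (α is the Type I rate by definition).
• Critical value moves from z_{α/2} = 2.807 to 2.241, so power = Φ(λ - z_{α/2}) goes from Φ(1.97 - 2.807) = 0.201 to Φ(1.97 - 2.241) = 0.393.
• Type II error rate β = 1 - power therefore decreases (0.799 → 0.607).
Appropriate when false negatives are costly — here, letting a prohibited item through — security breach.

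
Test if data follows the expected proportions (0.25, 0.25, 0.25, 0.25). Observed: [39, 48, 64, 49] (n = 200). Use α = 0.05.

Expected: [50.0, 50.0, 50.0, 50.0]. χ² = 6.44. df = 3, critical = 7.815. Fail to reject H₀.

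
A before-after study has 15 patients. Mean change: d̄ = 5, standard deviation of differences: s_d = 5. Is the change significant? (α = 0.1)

t = d̄/(s_d/√n) = 5/(5/√15) = 3.873. df = 14, critical t = ±1.761. Reject H₀.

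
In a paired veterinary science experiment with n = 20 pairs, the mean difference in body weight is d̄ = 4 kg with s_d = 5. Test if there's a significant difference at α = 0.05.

t = d̄/(s_d/√n) = 4/(5/√20) = 3.578. df = 19, critical t = ±2.093. Reject H₀.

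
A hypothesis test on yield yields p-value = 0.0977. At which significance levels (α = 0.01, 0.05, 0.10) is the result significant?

p = 0.0977. Significant at: α = 0.1.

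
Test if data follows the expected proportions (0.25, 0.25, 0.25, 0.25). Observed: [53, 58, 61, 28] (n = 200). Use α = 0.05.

Expected: [50.0, 50.0, 50.0, 50.0]. χ² = 13.56. df = 3, critical = 7.815. Reject H₀.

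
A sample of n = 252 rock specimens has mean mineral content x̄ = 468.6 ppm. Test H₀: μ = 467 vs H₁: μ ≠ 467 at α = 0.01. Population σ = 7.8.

z = (x̄ - μ₀)/(σ/√n) = (468.6 - 467)/(7.8/√252) = 3.256. Critical value: ±2.576. Since |3.256| > 2.576, Reject H₀.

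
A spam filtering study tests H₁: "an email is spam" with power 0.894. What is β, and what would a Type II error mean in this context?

β = 1 - power = 1 - 0.894 = 0.106. A Type II error is failing to reject H₀ when H₀ is false (false negative) — here, failing to conclude that an email is spam when in fact it is true. Consequence: a spam email lands in the inbox.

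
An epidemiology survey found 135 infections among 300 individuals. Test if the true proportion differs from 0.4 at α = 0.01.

p̂ = 0.45, p₀ = 0.4. z = (p̂ - p₀)/√(p₀(1-p₀)/n) = 1.768. Critical: ±2.576. Fail to reject H₀.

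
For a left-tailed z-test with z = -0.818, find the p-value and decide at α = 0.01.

p = P(Z < -0.818) = Φ(-0.818) ≈ 0.2067. Since p ≥ 0.01, fail to reject H₀ (not significant) at α = 0.01.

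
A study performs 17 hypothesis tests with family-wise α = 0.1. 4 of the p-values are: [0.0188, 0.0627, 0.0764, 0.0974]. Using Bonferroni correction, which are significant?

Bonferroni α = 0.1/17 = 0.00588. None of the given p-values are significant.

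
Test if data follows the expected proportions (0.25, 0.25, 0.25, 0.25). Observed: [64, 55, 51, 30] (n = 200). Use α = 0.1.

Expected: [50.0, 50.0, 50.0, 50.0]. χ² = 12.44. df = 3, critical = 6.251. Reject H₀.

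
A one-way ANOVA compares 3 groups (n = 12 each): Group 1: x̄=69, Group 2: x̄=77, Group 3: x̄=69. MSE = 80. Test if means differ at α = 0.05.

Grand mean = 71.67. SS_between = 512.0, MS_between = 256.0. F = 3.2, F_crit ≈ 3.285. Fail to reject H₀.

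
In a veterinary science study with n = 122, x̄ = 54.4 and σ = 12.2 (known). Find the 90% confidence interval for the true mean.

CI = x̄ ± z*(σ/√n) = 54.4 ± 1.645(12.2/√122) = 54.4 ± 1.82 = (52.58, 56.22)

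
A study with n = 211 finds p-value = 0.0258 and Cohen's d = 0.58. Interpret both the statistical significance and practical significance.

Statistically significant (p = 0.0258 < 0.05). Cohen's d = 0.58 indicates a medium effect size. Both statistical and practical significance should be considered.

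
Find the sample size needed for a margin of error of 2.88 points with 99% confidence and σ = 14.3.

n = (z*σ/E)² = (2.576×14.3/2.88)² = 163.6 → n = 164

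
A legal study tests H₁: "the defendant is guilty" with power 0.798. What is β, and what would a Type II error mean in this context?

β = 1 - power = 1 - 0.798 = 0.202. A Type II error is failing to reject H₀ when H₀ is false (false negative) — here, failing to conclude that the defendant is guilty when in fact it is true. Consequence: acquitting a guilty person.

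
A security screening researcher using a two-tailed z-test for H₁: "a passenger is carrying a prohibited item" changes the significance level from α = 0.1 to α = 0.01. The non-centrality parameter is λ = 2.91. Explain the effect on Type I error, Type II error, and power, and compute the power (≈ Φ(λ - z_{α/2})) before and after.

Decreasing α from 0.1 to 0.01:
• Type I error rate decreases (α is the Type I rate by definition).
• Critical value moves from z_{α/2} = 1.645 to 2.576, so power = Φ(λ - z_{α/2}) goes from Φ(2.91 - 1.645) = 0.897 to Φ(2.91 - 2.576) = 0.631.
• Type II error rate β = 1 - power therefore increases (0.103 → 0.369).
Appropriate when false positives are costly — here, detaining an innocent passenger — delay and inconvenience.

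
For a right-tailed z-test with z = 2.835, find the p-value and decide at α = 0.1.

p = P(Z > 2.835) = 1 - Φ(2.835) ≈ 0.0023. Since p < 0.1, reject H₀ (significant) at α = 0.1.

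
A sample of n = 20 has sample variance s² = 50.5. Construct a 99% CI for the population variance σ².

df = 19. χ²_{0.005} = 38.582, χ²_{0.995} = 6.844. CI for σ² = ((n-1)s²/χ²_{α/2}, (n-1)s²/χ²_{1-α/2}) = (19·50.5/38.582, 19·50.5/6.844) = (24.87, 140.2)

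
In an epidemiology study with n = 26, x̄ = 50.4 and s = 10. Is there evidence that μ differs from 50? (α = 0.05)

t = (x̄ - μ₀)/(s/√n) = (50.4 - 50)/(10/√26) = 0.204. df = 25, critical t = ±2.06. Fail to reject H₀.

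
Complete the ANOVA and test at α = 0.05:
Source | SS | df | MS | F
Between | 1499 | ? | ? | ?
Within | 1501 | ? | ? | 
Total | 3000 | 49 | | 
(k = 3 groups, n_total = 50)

df_between = 2, df_within = 47. MS_between = 749.5, MS_within = 31.94. F = 23.469, F_crit ≈ 3.195. Reject H₀.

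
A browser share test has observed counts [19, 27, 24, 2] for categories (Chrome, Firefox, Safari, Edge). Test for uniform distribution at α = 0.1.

Expected = 18 each. χ² = Σ(O-E)²/E = 20.778. df = 3, critical value = 6.251. Reject H₀.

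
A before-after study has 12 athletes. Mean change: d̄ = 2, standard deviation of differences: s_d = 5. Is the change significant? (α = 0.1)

t = d̄/(s_d/√n) = 2/(5/√12) = 1.386. df = 11, critical t = ±1.796. Fail to reject H₀.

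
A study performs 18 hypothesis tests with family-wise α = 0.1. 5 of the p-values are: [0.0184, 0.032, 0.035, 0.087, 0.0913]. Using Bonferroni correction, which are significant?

Bonferroni α = 0.1/18 = 0.00556. None of the given p-values are significant.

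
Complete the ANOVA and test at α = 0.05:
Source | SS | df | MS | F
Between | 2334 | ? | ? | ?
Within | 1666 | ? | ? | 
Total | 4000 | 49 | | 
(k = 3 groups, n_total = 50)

df_between = 2, df_within = 47. MS_between = 1167.0, MS_within = 35.45. F = 32.923, F_crit ≈ 3.195. Reject H₀.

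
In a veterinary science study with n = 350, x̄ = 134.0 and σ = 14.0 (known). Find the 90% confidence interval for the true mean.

CI = x̄ ± z*(σ/√n) = 134.0 ± 1.645(14.0/√350) = 134.0 ± 1.23 = (132.77, 135.23)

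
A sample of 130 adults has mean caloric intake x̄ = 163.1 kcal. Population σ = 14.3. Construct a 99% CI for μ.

CI = x̄ ± z*(σ/√n) = 163.1 ± 2.576(14.3/√130) = 163.1 ± 3.23 = (159.87, 166.33)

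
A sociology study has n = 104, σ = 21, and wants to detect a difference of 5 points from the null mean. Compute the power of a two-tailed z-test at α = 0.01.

SE = σ/√n = 21/√104 = 2.059. Non-centrality λ = d/SE = 5/2.059 = 2.428. Power ≈ Φ(λ - z_{α/2}) = Φ(2.428 - 2.576) = Φ(-0.148) = 0.441.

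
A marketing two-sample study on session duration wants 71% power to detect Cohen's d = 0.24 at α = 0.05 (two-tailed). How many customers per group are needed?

z_{α/2} = 1.96, z_β = Φ⁻¹(0.71) = 0.553. For small effect (d = 0.24): n per group = 2(z_{α/2} + z_β)²/d² = 2(1.96 + 0.553)²/0.24² = 219.3 → 220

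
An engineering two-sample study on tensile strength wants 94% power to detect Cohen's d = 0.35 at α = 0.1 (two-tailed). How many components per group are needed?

z_{α/2} = 1.645, z_β = Φ⁻¹(0.94) = 1.555. For small effect (d = 0.35): n per group = 2(z_{α/2} + z_β)²/d² = 2(1.645 + 1.555)²/0.35² = 167.2 → 168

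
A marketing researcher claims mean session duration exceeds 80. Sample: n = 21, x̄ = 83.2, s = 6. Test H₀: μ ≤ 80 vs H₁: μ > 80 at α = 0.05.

t = (83.2 - 80)/(6/√21) = 2.444, df = 20. Critical t = 1.725. Reject H₀.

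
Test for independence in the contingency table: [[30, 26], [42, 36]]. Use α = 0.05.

χ² = 0.001. df = 1, critical = 3.841. Fail to reject H₀. No evidence of dependence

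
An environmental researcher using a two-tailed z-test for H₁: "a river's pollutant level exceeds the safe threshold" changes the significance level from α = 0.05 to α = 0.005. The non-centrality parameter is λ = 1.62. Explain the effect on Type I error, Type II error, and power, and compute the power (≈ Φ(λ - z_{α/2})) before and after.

Decreasing α from 0.05 to 0.005:
• Type I error rate decreases (α is the Type I rate by definition).
• Critical value moves from z_{α/2} = 1.96 to 2.807, so power = Φ(λ - z_{α/2}) goes from Φ(1.62 - 1.96) = 0.367 to Φ(1.62 - 2.807) = 0.118.
• Type II error rate β = 1 - power therefore increases (0.633 → 0.882).
Appropriate when false positives are costly — here, shutting down a compliant factory unnecessarily.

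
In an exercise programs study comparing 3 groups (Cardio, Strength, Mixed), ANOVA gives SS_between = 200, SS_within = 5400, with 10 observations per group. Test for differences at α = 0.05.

df_between = 2, df_within = 27. F = MS_between/MS_within = 100.0/200.0 = 0.5. F_crit ≈ 3.354. Fail to reject H₀.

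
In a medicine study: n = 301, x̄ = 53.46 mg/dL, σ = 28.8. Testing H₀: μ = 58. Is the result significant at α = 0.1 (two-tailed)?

z = (53.46 - 58)/(28.8/√301) = -2.735. Since |z| > 1.645, significant at α = 0.1.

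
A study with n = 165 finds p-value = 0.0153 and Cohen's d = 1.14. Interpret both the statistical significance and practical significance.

Statistically significant (p = 0.0153 < 0.05). Cohen's d = 1.14 indicates a large effect size. Both statistical and practical significance should be considered.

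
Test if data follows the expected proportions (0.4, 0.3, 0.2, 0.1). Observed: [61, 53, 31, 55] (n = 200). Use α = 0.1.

Expected: [80.0, 60.0, 40.0, 20.0]. χ² = 68.604. df = 3, critical = 6.251. Reject H₀.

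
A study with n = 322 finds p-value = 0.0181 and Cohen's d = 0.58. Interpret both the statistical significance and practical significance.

Statistically significant (p = 0.0181 < 0.05). Cohen's d = 0.58 indicates a medium effect size. Both statistical and practical significance should be considered.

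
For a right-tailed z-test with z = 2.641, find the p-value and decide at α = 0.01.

p = P(Z > 2.641) = 1 - Φ(2.641) ≈ 0.0041. Since p < 0.01, reject H₀ (significant) at α = 0.01.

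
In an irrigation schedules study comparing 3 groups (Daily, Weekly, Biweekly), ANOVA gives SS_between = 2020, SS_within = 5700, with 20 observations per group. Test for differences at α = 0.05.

df_between = 2, df_within = 57. F = MS_between/MS_within = 1010.0/100.0 = 10.1. F_crit ≈ 3.159. Reject H₀. At least one mean differs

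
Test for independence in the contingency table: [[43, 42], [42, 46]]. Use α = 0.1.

χ² = 0.142. df = 1, critical = 2.706. Fail to reject H₀. No evidence of dependence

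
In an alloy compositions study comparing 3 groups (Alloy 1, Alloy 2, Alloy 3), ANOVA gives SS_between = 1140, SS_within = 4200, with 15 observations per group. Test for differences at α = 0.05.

df_between = 2, df_within = 42. F = MS_between/MS_within = 570.0/100.0 = 5.7. F_crit ≈ 3.22. Reject H₀. At least one mean differs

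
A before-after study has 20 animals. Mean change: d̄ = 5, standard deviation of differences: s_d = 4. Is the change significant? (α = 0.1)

t = d̄/(s_d/√n) = 5/(4/√20) = 5.59. df = 19, critical t = ±1.729. Reject H₀.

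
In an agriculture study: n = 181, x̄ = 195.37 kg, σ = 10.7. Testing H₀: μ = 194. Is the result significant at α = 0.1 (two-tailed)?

z = (195.37 - 194)/(10.7/√181) = 1.723. Since |z| > 1.645, significant at α = 0.1.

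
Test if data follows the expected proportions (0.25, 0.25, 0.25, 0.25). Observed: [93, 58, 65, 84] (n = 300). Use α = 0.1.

Expected: [75.0, 75.0, 75.0, 75.0]. χ² = 10.587. df = 3, critical = 6.251. Reject H₀.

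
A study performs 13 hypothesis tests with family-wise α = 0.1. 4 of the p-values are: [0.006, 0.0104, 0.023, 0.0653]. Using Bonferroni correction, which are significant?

Bonferroni α = 0.1/13 = 0.00769. Significant p-values: [0.006]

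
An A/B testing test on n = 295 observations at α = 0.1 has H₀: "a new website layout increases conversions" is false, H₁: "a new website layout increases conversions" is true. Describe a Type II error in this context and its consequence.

Type II error: failing to reject H₀ when it is false — concluding that a new website layout increases conversions is not supported when in fact it is. Consequence: discarding a layout that would have improved conversions — lost revenue.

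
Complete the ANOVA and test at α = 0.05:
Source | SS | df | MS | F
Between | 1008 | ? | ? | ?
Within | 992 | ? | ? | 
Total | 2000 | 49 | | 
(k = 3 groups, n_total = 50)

df_between = 2, df_within = 47. MS_between = 504.0, MS_within = 21.11. F = 23.879, F_crit ≈ 3.195. Reject H₀.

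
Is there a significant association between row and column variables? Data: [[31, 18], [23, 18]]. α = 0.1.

χ² = 0.478. df = 1, critical = 2.706. Fail to reject H₀. No evidence of dependence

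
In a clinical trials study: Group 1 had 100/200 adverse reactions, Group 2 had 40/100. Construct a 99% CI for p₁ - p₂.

p̂₁ = 0.5, p̂₂ = 0.4. Difference = 0.1. CI = (-0.056, 0.256)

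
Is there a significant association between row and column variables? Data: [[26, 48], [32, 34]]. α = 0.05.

χ² = 2.562. df = 1, critical = 3.841. Fail to reject H₀. No evidence of dependence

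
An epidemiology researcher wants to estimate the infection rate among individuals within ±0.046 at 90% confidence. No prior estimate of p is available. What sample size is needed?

Conservative approach: use p = 0.5 (maximizes p(1-p) = 0.25). n = z²(0.25)/E² = 1.645²×0.25/0.046² = 319.7 → n = 320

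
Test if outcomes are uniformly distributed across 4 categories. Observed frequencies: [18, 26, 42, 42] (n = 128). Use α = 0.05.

Expected = 32 each. χ² = Σ(O-E)²/E = 13.5. df = 3, critical value = 7.815. Reject H₀.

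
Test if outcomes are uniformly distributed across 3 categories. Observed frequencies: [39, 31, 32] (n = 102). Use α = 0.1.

Expected = 34 each. χ² = Σ(O-E)²/E = 1.118. df = 2, critical value = 4.605. Fail to reject H₀.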